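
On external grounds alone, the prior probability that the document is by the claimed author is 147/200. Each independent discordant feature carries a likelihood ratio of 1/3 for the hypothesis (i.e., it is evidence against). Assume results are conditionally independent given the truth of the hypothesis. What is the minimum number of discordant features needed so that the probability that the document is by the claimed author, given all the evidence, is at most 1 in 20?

4

Prior odds: 0.735 ÷ 0.265 = 147/53.
Likelihood ratio per discordant feature = 1/3.
Target posterior odds = 0.05/0.95 = 1/19.
Need (147/53) × (1/3)ⁿ ≤ 1/19, i.e. (1/3)ⁿ ≤ 53/2793.
(1/3)³ = 1/27 is still above 53/2793 but (1/3)⁴ = 1/81 is at or below it, so n = 4.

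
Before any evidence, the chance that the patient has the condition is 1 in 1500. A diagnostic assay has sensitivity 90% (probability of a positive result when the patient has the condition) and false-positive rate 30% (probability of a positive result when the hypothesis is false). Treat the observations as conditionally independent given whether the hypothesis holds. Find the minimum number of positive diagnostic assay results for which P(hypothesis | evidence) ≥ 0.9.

Prior odds = (1/1500)/(1499/1500) = 1/1499.
Likelihood ratio of a positive result = 0.9/0.3 = 3.
Target odds: 0.9 ÷ 0.1 = 9.
Need (1/1499) × 3ⁿ ≥ 9, i.e. 3ⁿ ≥ 13491.
3⁸ = 6561 falls short of 13491 but 3⁹ = 19683 reaches it, so n = 9.

9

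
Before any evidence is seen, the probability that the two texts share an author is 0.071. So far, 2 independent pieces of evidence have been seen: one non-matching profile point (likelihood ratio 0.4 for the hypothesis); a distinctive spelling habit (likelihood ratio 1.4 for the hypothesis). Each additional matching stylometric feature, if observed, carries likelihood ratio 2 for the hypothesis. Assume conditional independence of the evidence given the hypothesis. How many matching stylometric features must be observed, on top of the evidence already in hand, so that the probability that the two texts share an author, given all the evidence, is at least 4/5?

Prior odds = 0.071/0.929 = 71/929.
Combined Bayes factor of the evidence already in hand = 0.4 × 1.4 = 0.56.
Odds after that evidence = (71/929) × 0.56 = 994/23225.
Target odds = 0.8/0.2 = 4.
Need 2ⁿ ≥ 4 ÷ (994/23225) = 46450/497.
2⁶ = 64 falls short of 46450/497 but 2⁷ = 128 reaches it, so n = 7.

7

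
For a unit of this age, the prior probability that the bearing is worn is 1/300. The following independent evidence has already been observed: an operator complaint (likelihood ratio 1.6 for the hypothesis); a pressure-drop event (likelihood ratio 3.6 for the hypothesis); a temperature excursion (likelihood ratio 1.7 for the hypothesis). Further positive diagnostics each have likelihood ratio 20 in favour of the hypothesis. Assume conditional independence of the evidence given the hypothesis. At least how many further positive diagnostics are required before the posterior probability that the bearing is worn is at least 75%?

Prior odds = (1/300)/(299/300) = 1/299.
Combined Bayes factor of the evidence already in hand = 1.6 × 3.6 × 1.7 = 9.792.
Odds after that evidence = (1/299) × 9.792 = 1224/37375.
Target odds = 0.75/0.25 = 3.
Need 20ⁿ ≥ 3 ÷ (1224/37375) = 37375/408.
20¹ = 20 falls short of 37375/408 but 20² = 400 reaches it, so n = 2.

2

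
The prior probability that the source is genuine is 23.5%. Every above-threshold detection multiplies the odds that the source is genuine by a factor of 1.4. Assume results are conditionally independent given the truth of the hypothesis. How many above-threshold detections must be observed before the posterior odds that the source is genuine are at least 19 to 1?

13

Prior odds = 0.235/0.765 = 47/153.
Likelihood ratio per above-threshold detection = 1.4.
Target odds = 19.
Need (47/153) × 1.4ⁿ ≥ 19, i.e. 1.4ⁿ ≥ 2907/47.
1.4¹² ≈56.6939 falls short of 2907/47 but 1.4¹³ ≈79.3715 reaches it, so n = 13.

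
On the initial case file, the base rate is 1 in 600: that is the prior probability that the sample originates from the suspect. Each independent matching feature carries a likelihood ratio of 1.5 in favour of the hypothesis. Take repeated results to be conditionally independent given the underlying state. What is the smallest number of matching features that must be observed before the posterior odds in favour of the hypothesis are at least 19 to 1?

Prior odds: (1/600) ÷ (599/600) = 1/599.
Likelihood ratio per matching feature = 1.5.
Target odds = 19.
Require 1.5ⁿ ≥ 19 ÷ (1/599) = 11381.
1.5²³ ≈11222.7 falls short of 11381 but 1.5²⁴ ≈16834.1 reaches it, so n = 24.

24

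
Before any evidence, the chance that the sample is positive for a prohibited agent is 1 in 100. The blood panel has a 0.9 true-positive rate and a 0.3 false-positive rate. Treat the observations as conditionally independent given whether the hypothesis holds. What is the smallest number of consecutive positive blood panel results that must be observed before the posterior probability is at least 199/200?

10

Prior odds: 0.01 ÷ 0.99 = 1/99.
Likelihood ratio of a positive result = 0.9/0.3 = 3.
Target odds: 0.995 ÷ 0.005 = 199.
Need (1/99) × 3ⁿ ≥ 199, i.e. 3ⁿ ≥ 19701.
3⁹ = 19683 falls short of 19701 but 3¹⁰ = 59049 reaches it, so n = 10.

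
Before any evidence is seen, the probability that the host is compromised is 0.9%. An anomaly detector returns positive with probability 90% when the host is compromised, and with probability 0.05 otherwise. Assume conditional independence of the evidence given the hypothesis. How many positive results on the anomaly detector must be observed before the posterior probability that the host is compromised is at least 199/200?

Prior odds: 0.009 ÷ 0.991 = 9/991.
Likelihood ratio of a positive result = 0.9/0.05 = 18.
Target posterior odds = 0.995/0.005 = 199.
Require 18ⁿ ≥ 199 ÷ (9/991) = 197209/9.
18³ = 5832 falls short of 197209/9 but 18⁴ = 104976 reaches it, so n = 4.

4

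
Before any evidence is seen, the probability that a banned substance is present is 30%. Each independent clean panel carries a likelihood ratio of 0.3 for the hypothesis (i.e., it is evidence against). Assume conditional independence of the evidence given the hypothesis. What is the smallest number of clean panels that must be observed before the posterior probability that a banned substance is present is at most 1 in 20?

2

Prior odds = 0.3/0.7 = 3/7.
Likelihood ratio per clean panel = 0.3.
Target posterior odds = 0.05/0.95 = 1/19.
Need (3/7) × 0.3ⁿ ≤ 1/19, i.e. 0.3ⁿ ≤ 7/57.
0.3¹ = 0.3 is still above 7/57 but 0.3² = 0.09 is at or below it, so n = 2.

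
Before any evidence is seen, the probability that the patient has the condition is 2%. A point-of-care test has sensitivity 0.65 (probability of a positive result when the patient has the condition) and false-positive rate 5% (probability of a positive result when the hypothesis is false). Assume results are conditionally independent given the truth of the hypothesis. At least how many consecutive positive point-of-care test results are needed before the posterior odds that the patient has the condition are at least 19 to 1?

3

Prior odds: 0.02 ÷ 0.98 = 1/49.
Likelihood ratio of a positive result = 0.65/0.05 = 13.
Target odds = 19.
Require 13ⁿ ≥ 19 ÷ (1/49) = 931.
13² = 169 falls short of 931 but 13³ = 2197 reaches it, so n = 3.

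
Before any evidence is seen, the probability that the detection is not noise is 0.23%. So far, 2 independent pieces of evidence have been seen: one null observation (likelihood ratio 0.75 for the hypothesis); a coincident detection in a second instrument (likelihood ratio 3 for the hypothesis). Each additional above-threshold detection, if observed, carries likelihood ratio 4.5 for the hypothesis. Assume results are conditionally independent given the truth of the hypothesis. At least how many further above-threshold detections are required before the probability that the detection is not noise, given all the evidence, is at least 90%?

Prior odds = 0.0023/0.9977 = 23/9977.
Combined Bayes factor of the evidence already in hand = 0.75 × 3 = 2.25.
Odds after that evidence = (23/9977) × 2.25 = 207/39908.
Target odds = 0.9/0.1 = 9.
Need 4.5ⁿ ≥ 9 ÷ (207/39908) = 39908/23.
4.5⁴ = 410.0625 falls short of 39908/23 but 4.5⁵ = 1845.28125 reaches it, so n = 5.

5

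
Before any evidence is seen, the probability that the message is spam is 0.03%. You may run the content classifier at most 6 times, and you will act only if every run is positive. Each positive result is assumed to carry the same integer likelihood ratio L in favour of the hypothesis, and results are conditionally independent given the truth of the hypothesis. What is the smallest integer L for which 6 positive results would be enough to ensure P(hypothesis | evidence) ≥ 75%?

5

Prior odds = 0.0003/0.9997 = 3/9997.
Target odds = 0.75/0.25 = 3.
Need L⁶ ≥ 3 ÷ (3/9997) = 9997.
4⁶ = 4096 < 9997 ≤ 15625 = 5⁶, so L = 5.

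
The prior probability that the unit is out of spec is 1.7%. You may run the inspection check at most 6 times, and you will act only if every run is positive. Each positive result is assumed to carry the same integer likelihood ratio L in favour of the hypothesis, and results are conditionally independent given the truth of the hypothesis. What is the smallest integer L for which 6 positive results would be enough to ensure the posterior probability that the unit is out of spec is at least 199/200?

5

Prior odds = 0.017/0.983 = 17/983.
Target odds = 0.995/0.005 = 199.
Need L⁶ ≥ 199 ÷ (17/983) = 195617/17.
4⁶ = 4096 < 195617/17 ≤ 15625 = 5⁶, so L = 5.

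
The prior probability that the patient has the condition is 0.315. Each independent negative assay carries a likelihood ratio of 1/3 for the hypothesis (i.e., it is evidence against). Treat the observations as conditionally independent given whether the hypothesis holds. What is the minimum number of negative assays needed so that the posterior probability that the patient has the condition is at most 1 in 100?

4

Prior odds = 0.315/0.685 = 63/137.
Likelihood ratio per negative assay = 1/3.
Target odds: 0.01 ÷ 0.99 = 1/99.
Need (63/137) × (1/3)ⁿ ≤ 1/99, i.e. (1/3)ⁿ ≤ 137/6237.
(1/3)³ = 1/27 is still above 137/6237 but (1/3)⁴ = 1/81 is at or below it, so n = 4.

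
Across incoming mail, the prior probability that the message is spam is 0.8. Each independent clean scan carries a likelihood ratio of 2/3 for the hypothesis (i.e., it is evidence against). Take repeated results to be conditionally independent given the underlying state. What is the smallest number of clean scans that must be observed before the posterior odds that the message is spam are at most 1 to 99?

15

Prior odds: 0.8 ÷ 0.2 = 4.
Likelihood ratio per clean scan = 2/3.
Target odds = 1/99.
Require (2/3)ⁿ ≤ 1/99 ÷ 4 = 1/396.
(2/3)¹⁴ = 16384/4782969 is still above 1/396 but (2/3)¹⁵ = 32768/14348907 is at or below it, so n = 15.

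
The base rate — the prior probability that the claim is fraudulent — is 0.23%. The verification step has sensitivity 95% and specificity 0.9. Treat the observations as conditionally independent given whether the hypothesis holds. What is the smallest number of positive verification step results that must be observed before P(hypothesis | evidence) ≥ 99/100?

5

Prior odds: 0.0023 ÷ 0.9977 = 23/9977.
False-positive rate = 1 − 0.9 = 0.1; likelihood ratio of a positive = 0.95/0.1 = 9.5.
Target odds: 0.99 ÷ 0.01 = 99.
Need (23/9977) × 9.5ⁿ ≥ 99, i.e. 9.5ⁿ ≥ 987723/23.
9.5⁴ = 8145.0625 falls short of 987723/23 but 9.5⁵ = 77378.09375 reaches it, so n = 5.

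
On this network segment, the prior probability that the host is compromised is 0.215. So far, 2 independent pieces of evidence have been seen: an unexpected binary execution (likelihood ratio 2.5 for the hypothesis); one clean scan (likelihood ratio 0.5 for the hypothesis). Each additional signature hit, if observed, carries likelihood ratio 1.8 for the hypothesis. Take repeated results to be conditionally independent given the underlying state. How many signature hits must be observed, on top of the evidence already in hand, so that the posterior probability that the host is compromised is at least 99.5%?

Prior odds = 0.215/0.785 = 43/157.
Combined Bayes factor of the evidence already in hand = 2.5 × 0.5 = 1.25.
Odds after that evidence = (43/157) × 1.25 = 215/628.
Target odds = 0.995/0.005 = 199.
Need 1.8ⁿ ≥ 199 ÷ (215/628) = 124972/215.
1.8¹⁰ ≈357.047 falls short of 124972/215 but 1.8¹¹ ≈642.684 reaches it, so n = 11.

11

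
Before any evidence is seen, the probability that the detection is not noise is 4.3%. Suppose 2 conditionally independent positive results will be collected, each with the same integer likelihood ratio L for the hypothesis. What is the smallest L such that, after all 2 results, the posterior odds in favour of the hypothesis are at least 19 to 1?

21

Prior odds = 0.043/0.957 = 43/957.
Target odds = 19.
Need L² ≥ 19 ÷ (43/957) = 18183/43.
20² = 400 < 18183/43 ≤ 441 = 21², so L = 21.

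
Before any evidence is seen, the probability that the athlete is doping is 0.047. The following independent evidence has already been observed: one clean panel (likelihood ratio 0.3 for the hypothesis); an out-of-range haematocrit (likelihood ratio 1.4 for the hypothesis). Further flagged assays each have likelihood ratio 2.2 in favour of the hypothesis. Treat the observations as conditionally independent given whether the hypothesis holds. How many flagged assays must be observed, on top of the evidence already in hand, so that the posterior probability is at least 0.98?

Prior odds = 0.047/0.953 = 47/953.
Combined Bayes factor of the evidence already in hand = 0.3 × 1.4 = 0.42.
Odds after that evidence = (47/953) × 0.42 = 987/47650.
Target odds = 0.98/0.02 = 49.
Need 2.2ⁿ ≥ 49 ÷ (987/47650) = 333550/141.
2.2⁹ ≈1207.27 falls short of 333550/141 but 2.2¹⁰ ≈2655.99 reaches it, so n = 10.

10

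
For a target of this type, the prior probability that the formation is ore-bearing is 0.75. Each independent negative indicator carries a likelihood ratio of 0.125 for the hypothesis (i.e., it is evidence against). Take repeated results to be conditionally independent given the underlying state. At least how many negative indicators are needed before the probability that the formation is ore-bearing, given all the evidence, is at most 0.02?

Prior odds = 0.75/0.25 = 3.
Likelihood ratio per negative indicator = 0.125.
Target posterior odds = 0.02/0.98 = 1/49.
Need 3 × 0.125ⁿ ≤ 1/49, i.e. 0.125ⁿ ≤ 1/147.
0.125² = 0.015625 is still above 1/147 but 0.125³ = 0.001953125 is at or below it, so n = 3.

3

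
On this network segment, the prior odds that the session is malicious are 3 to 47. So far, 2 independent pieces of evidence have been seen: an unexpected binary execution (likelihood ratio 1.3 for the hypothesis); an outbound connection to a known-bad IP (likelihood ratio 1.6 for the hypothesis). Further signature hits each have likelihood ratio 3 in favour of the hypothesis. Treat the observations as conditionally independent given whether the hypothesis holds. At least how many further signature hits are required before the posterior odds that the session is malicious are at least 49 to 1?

Prior odds = 3/47.
Combined Bayes factor of the evidence already in hand = 1.3 × 1.6 = 2.08.
Odds after that evidence = (3/47) × 2.08 = 156/1175.
Target odds = 49.
Need 3ⁿ ≥ 49 ÷ (156/1175) = 57575/156.
3⁵ = 243 falls short of 57575/156 but 3⁶ = 729 reaches it, so n = 6.

6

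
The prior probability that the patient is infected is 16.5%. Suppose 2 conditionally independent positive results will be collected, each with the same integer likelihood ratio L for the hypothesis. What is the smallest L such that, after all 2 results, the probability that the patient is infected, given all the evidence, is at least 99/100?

Prior odds = 0.165/0.835 = 33/167.
Target odds = 0.99/0.01 = 99.
Need L² ≥ 99 ÷ (33/167) = 501.
22² = 484 < 501 ≤ 529 = 23², so L = 23.

23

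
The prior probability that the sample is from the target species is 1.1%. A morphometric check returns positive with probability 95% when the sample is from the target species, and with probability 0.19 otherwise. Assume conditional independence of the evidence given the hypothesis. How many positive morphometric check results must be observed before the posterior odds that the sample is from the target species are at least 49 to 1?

6

Prior odds: 0.011 ÷ 0.989 = 11/989.
Likelihood ratio of a positive result = 0.95/0.19 = 5.
Target odds = 49.
Need (11/989) × 5ⁿ ≥ 49, i.e. 5ⁿ ≥ 48461/11.
5⁵ = 3125 falls short of 48461/11 but 5⁶ = 15625 reaches it, so n = 6.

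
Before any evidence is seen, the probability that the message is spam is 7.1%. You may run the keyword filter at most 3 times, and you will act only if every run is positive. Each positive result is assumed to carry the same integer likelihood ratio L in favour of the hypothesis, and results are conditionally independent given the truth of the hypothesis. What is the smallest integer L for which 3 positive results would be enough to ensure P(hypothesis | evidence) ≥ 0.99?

Prior odds = 0.071/0.929 = 71/929.
Target odds = 0.99/0.01 = 99.
Need L³ ≥ 99 ÷ (71/929) = 91971/71.
10³ = 1000 < 91971/71 ≤ 1331 = 11³, so L = 11.

11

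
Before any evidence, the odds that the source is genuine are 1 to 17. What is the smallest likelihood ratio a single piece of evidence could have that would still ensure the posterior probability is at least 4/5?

68

Prior odds = 1/17.
Target odds = 0.8/0.2 = 4.
Required Bayes factor = 4 ÷ (1/17) = 68.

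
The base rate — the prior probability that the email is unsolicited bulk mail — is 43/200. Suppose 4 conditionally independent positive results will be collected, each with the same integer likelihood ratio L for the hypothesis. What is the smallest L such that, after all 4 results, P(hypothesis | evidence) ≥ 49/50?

Prior odds = 0.215/0.785 = 43/157.
Target odds = 0.98/0.02 = 49.
Need L⁴ ≥ 49 ÷ (43/157) = 7693/43.
3⁴ = 81 < 7693/43 ≤ 256 = 4⁴, so L = 4.

4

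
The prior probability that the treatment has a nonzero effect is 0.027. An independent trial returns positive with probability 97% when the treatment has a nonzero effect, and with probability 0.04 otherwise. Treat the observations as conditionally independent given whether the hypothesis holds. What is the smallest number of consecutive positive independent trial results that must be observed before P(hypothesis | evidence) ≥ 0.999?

4

Prior odds: 0.027 ÷ 0.973 = 27/973.
Likelihood ratio of a positive result = 0.97/0.04 = 24.25.
Target posterior odds = 0.999/0.001 = 999.
Require 24.25ⁿ ≥ 999 ÷ (27/973) = 36001.
24.25³ = 912673/64 falls short of 36001 but 24.25⁴ = 88529281/256 reaches it, so n = 4.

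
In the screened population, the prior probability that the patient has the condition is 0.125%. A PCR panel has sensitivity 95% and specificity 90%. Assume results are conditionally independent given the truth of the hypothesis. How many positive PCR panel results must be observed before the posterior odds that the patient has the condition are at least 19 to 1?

5

Prior odds: 0.00125 ÷ 0.99875 = 1/799.
False-positive rate = 1 − 0.9 = 0.1; likelihood ratio of a positive = 0.95/0.1 = 9.5.
Target odds = 19.
Need (1/799) × 9.5ⁿ ≥ 19, i.e. 9.5ⁿ ≥ 15181.
9.5⁴ = 8145.0625 falls short of 15181 but 9.5⁵ = 77378.09375 reaches it, so n = 5.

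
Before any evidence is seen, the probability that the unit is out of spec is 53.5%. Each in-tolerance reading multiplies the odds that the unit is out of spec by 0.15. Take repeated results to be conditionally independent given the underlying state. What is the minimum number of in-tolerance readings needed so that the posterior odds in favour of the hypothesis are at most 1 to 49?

3

Prior odds = 0.535/0.465 = 107/93.
Likelihood ratio per in-tolerance reading = 0.15.
Target odds = 1/49.
Require 0.15ⁿ ≤ 1/49 ÷ (107/93) = 93/5243.
0.15² = 0.0225 is still above 93/5243 but 0.15³ = 0.003375 is at or below it, so n = 3.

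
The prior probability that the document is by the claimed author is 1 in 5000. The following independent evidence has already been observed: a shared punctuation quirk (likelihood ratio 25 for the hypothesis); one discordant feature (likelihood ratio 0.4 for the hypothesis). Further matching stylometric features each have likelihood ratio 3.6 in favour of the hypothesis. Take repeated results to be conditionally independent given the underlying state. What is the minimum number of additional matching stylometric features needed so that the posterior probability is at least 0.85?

7

Prior odds = 0.0002/0.9998 = 1/4999.
Combined Bayes factor of the evidence already in hand = 25 × 0.4 = 10.
Odds after that evidence = (1/4999) × 10 = 10/4999.
Target odds = 0.85/0.15 = 17/3.
Need 3.6ⁿ ≥ 17/3 ÷ (10/4999) = 84983/30.
3.6⁶ = 34012224/15625 falls short of 84983/30 but 3.6⁷ = 612220032/78125 reaches it, so n = 7.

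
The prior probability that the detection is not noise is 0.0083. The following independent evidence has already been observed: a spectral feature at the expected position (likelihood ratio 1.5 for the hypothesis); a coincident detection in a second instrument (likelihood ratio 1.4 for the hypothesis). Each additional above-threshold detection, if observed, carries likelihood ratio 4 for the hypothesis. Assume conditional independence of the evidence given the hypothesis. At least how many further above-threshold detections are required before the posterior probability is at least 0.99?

7

Prior odds = 0.0083/0.9917 = 83/9917.
Combined Bayes factor of the evidence already in hand = 1.5 × 1.4 = 2.1.
Odds after that evidence = (83/9917) × 2.1 = 1743/99170.
Target odds = 0.99/0.01 = 99.
Need 4ⁿ ≥ 99 ÷ (1743/99170) = 3272610/581.
4⁶ = 4096 falls short of 3272610/581 but 4⁷ = 16384 reaches it, so n = 7.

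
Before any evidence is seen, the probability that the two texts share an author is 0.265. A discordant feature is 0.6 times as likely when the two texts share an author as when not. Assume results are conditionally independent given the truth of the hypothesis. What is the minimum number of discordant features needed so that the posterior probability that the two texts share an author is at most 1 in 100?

7

Prior odds = 0.265/0.735 = 53/147.
Likelihood ratio per discordant feature = 0.6.
Target posterior odds = 0.01/0.99 = 1/99.
Need (53/147) × 0.6ⁿ ≤ 1/99, i.e. 0.6ⁿ ≤ 49/1749.
0.6⁶ = 729/15625 is still above 49/1749 but 0.6⁷ = 2187/78125 is at or below it, so n = 7.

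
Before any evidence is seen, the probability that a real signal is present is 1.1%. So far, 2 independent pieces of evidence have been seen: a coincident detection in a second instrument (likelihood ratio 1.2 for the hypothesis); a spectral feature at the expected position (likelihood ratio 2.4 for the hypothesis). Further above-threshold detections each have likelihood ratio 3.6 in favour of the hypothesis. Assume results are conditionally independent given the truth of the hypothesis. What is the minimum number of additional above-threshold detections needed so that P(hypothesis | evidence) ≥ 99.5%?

7

Prior odds = 0.011/0.989 = 11/989.
Combined Bayes factor of the evidence already in hand = 1.2 × 2.4 = 2.88.
Odds after that evidence = (11/989) × 2.88 = 792/24725.
Target odds = 0.995/0.005 = 199.
Need 3.6ⁿ ≥ 199 ÷ (792/24725) = 4920275/792.
3.6⁶ = 34012224/15625 falls short of 4920275/792 but 3.6⁷ = 612220032/78125 reaches it, so n = 7.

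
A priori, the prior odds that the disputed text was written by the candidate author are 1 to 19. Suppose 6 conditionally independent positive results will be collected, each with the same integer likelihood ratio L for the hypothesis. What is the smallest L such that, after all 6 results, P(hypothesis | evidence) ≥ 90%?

3

Prior odds = 1/19.
Target odds = 0.9/0.1 = 9.
Need L⁶ ≥ 9 ÷ (1/19) = 171.
2⁶ = 64 < 171 ≤ 729 = 3⁶, so L = 3.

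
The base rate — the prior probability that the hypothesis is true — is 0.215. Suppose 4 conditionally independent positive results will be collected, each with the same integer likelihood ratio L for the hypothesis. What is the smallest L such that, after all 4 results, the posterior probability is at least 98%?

4

Prior odds = 0.215/0.785 = 43/157.
Target odds = 0.98/0.02 = 49.
Need L⁴ ≥ 49 ÷ (43/157) = 7693/43.
3⁴ = 81 < 7693/43 ≤ 256 = 4⁴, so L = 4.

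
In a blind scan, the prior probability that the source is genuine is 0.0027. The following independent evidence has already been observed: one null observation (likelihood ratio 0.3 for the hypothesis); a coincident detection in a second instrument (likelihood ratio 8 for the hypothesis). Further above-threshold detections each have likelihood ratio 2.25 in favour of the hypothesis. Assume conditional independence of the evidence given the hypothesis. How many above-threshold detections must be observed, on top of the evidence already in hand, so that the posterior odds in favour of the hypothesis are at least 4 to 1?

8

Prior odds = 0.0027/0.9973 = 27/9973.
Combined Bayes factor of the evidence already in hand = 0.3 × 8 = 2.4.
Odds after that evidence = (27/9973) × 2.4 = 324/49865.
Target odds = 4.
Need 2.25ⁿ ≥ 4 ÷ (324/49865) = 49865/81.
2.25⁷ = 4782969/16384 falls short of 49865/81 but 2.25⁸ = 43046721/65536 reaches it, so n = 8.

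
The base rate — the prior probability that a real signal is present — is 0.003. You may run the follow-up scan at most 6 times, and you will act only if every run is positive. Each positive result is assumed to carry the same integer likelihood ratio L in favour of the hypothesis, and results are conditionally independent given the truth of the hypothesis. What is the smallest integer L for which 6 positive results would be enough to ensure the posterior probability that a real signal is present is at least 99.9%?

9

Prior odds = 0.003/0.997 = 3/997.
Target odds = 0.999/0.001 = 999.
Need L⁶ ≥ 999 ÷ (3/997) = 332001.
8⁶ = 262144 < 332001 ≤ 531441 = 9⁶, so L = 9.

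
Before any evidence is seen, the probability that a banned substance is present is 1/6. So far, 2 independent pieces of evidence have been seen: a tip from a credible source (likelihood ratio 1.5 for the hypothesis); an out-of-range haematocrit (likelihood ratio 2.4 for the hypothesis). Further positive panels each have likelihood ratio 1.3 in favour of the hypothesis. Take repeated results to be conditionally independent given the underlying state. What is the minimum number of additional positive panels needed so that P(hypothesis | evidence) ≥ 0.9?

Prior odds = (1/6)/(5/6) = 0.2.
Combined Bayes factor of the evidence already in hand = 1.5 × 2.4 = 3.6.
Odds after that evidence = 0.2 × 3.6 = 0.72.
Target odds = 0.9/0.1 = 9.
Need 1.3ⁿ ≥ 9 ÷ 0.72 = 12.5.
1.3⁹ ≈10.6045 falls short of 12.5 but 1.3¹⁰ ≈13.7858 reaches it, so n = 10.

10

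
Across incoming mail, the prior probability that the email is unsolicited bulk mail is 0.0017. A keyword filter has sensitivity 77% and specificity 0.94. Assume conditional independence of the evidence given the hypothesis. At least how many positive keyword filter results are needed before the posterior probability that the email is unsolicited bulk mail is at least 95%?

Prior odds: 0.0017 ÷ 0.9983 = 17/9983.
False-positive rate = 1 − 0.94 = 0.06; likelihood ratio of a positive = 0.77/0.06 = 77/6.
Target posterior odds = 0.95/0.05 = 19.
Require (77/6)ⁿ ≥ 19 ÷ (17/9983) = 189677/17.
(77/6)³ = 456533/216 falls short of 189677/17 but (77/6)⁴ = 35153041/1296 reaches it, so n = 4.

4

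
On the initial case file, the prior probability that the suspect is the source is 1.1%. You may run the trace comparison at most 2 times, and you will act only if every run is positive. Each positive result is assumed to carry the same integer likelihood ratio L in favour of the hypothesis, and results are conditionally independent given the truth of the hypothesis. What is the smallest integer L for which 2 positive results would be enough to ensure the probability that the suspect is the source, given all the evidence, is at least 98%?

Prior odds = 0.011/0.989 = 11/989.
Target odds = 0.98/0.02 = 49.
Need L² ≥ 49 ÷ (11/989) = 48461/11.
66² = 4356 < 48461/11 ≤ 4489 = 67², so L = 67.

67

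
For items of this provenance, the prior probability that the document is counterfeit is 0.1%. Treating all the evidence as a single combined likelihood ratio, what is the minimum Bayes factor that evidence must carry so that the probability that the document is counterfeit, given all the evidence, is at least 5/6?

4995

Prior odds = 0.001/0.999 = 1/999.
Target odds = (5/6)/(1/6) = 5.
Required Bayes factor = 5 ÷ (1/999) = 4995.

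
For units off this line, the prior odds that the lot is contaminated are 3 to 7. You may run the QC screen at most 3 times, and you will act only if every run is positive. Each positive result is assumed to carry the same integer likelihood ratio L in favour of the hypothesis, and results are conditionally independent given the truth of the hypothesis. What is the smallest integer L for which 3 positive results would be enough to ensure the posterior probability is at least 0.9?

3

Prior odds = 3/7.
Target odds = 0.9/0.1 = 9.
Need L³ ≥ 9 ÷ (3/7) = 21.
2³ = 8 < 21 ≤ 27 = 3³, so L = 3.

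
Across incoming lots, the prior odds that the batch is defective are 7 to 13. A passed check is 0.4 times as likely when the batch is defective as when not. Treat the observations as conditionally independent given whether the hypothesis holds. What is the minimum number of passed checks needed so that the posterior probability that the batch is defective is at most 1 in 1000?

Prior odds = 7/13.
Likelihood ratio per passed check = 0.4.
Target odds: 0.001 ÷ 0.999 = 1/999.
Require 0.4ⁿ ≤ 1/999 ÷ (7/13) = 13/6993.
0.4⁶ = 64/15625 is still above 13/6993 but 0.4⁷ = 128/78125 is at or below it, so n = 7.

7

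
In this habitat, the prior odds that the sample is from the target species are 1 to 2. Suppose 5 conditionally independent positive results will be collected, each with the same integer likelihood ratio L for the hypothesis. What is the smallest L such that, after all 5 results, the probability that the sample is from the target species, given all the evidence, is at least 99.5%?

4

Prior odds = 0.5.
Target odds = 0.995/0.005 = 199.
Need L⁵ ≥ 199 ÷ 0.5 = 398.
3⁵ = 243 < 398 ≤ 1024 = 4⁵, so L = 4.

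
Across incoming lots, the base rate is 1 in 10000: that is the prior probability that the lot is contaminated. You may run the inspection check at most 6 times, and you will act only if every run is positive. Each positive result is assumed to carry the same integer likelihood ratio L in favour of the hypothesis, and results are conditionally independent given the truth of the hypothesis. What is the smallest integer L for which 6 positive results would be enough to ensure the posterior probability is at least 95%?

8

Prior odds = 0.0001/0.9999 = 1/9999.
Target odds = 0.95/0.05 = 19.
Need L⁶ ≥ 19 ÷ (1/9999) = 189981.
7⁶ = 117649 < 189981 ≤ 262144 = 8⁶, so L = 8.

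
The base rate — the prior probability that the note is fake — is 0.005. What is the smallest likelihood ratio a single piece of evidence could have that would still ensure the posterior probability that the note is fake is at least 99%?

Prior odds = 0.005/0.995 = 1/199.
Target odds = 0.99/0.01 = 99.
Required Bayes factor = 99 ÷ (1/199) = 19701.

19701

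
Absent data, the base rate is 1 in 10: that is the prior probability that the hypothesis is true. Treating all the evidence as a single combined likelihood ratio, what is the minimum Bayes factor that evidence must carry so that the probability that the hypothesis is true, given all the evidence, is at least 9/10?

81

Prior odds = 0.1/0.9 = 1/9.
Target odds = 0.9/0.1 = 9.
Required Bayes factor = 9 ÷ (1/9) = 81.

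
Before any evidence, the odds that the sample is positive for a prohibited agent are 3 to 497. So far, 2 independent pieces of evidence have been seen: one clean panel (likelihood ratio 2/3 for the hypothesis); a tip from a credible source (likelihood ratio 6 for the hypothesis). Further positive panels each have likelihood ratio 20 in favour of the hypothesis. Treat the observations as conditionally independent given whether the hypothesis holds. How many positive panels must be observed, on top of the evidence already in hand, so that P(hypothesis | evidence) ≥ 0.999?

4

Prior odds = 3/497.
Combined Bayes factor of the evidence already in hand = (2/3) × 6 = 4.
Odds after that evidence = (3/497) × 4 = 12/497.
Target odds = 0.999/0.001 = 999.
Need 20ⁿ ≥ 999 ÷ (12/497) = 41375.25.
20³ = 8000 falls short of 41375.25 but 20⁴ = 160000 reaches it, so n = 4.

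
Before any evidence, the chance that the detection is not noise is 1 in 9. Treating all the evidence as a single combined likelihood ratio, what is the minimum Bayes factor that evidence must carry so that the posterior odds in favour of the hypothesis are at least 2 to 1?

16

Prior odds = (1/9)/(8/9) = 0.125.
Target odds = 2.
Required Bayes factor = 2 ÷ 0.125 = 16.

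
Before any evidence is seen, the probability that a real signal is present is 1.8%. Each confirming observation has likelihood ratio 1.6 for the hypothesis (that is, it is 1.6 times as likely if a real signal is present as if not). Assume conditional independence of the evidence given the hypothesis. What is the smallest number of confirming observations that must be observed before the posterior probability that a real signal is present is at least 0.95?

Prior odds: 0.018 ÷ 0.982 = 9/491.
Likelihood ratio per confirming observation = 1.6.
Target odds: 0.95 ÷ 0.05 = 19.
Need (9/491) × 1.6ⁿ ≥ 19, i.e. 1.6ⁿ ≥ 9329/9.
1.6¹⁴ ≈720.576 falls short of 9329/9 but 1.6¹⁵ ≈1152.92 reaches it, so n = 15.

15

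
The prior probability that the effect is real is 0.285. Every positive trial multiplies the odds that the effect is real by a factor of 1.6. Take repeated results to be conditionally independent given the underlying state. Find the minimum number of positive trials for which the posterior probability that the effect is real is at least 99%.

Prior odds = 0.285/0.715 = 57/143.
Likelihood ratio per positive trial = 1.6.
Target posterior odds = 0.99/0.01 = 99.
Require 1.6ⁿ ≥ 99 ÷ (57/143) = 4719/19.
1.6¹¹ ≈175.922 falls short of 4719/19 but 1.6¹² ≈281.475 reaches it, so n = 12.

12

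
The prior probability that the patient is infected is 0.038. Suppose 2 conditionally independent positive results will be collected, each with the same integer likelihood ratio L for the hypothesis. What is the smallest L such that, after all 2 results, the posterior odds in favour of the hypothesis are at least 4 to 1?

11

Prior odds = 0.038/0.962 = 19/481.
Target odds = 4.
Need L² ≥ 4 ÷ (19/481) = 1924/19.
10² = 100 < 1924/19 ≤ 121 = 11², so L = 11.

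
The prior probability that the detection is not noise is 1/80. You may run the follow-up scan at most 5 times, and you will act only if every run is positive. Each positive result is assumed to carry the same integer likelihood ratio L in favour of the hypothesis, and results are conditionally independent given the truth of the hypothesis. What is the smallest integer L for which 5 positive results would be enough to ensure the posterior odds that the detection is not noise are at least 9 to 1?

4

Prior odds = 0.0125/0.9875 = 1/79.
Target odds = 9.
Need L⁵ ≥ 9 ÷ (1/79) = 711.
3⁵ = 243 < 711 ≤ 1024 = 4⁵, so L = 4.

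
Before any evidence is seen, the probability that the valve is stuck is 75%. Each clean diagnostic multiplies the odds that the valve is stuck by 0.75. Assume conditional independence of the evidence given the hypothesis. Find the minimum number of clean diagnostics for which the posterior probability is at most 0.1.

Prior odds: 0.75 ÷ 0.25 = 3.
Likelihood ratio per clean diagnostic = 0.75.
Target odds: 0.1 ÷ 0.9 = 1/9.
Need 3 × 0.75ⁿ ≤ 1/9, i.e. 0.75ⁿ ≤ 1/27.
0.75¹¹ = 177147/4194304 is still above 1/27 but 0.75¹² = 531441/16777216 is at or below it, so n = 12.

12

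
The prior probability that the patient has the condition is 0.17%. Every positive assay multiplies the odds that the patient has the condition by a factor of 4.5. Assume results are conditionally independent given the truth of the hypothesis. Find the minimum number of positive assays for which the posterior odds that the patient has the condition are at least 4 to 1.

6

Prior odds = 0.0017/0.9983 = 17/9983.
Likelihood ratio per positive assay = 4.5.
Target odds = 4.
Need (17/9983) × 4.5ⁿ ≥ 4, i.e. 4.5ⁿ ≥ 39932/17.
4.5⁵ = 1845.28125 falls short of 39932/17 but 4.5⁶ = 8303.765625 reaches it, so n = 6.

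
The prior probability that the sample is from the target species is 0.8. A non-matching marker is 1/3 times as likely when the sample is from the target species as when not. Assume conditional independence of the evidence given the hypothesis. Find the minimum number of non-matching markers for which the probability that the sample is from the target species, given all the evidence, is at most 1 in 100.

6

Prior odds = 0.8/0.2 = 4.
Likelihood ratio per non-matching marker = 1/3.
Target odds: 0.01 ÷ 0.99 = 1/99.
Need 4 × (1/3)ⁿ ≤ 1/99, i.e. (1/3)ⁿ ≤ 1/396.
(1/3)⁵ = 1/243 is still above 1/396 but (1/3)⁶ = 1/729 is at or below it, so n = 6.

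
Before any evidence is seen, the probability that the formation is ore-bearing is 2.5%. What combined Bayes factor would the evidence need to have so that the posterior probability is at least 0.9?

Prior odds = 0.025/0.975 = 1/39.
Target odds = 0.9/0.1 = 9.
Required Bayes factor = 9 ÷ (1/39) = 351.

351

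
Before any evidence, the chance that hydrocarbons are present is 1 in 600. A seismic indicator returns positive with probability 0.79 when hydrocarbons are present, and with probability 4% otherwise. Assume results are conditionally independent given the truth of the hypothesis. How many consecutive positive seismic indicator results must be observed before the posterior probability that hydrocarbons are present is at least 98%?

4

Prior odds = (1/600)/(599/600) = 1/599.
Likelihood ratio of a positive result = 0.79/0.04 = 19.75.
Target odds: 0.98 ÷ 0.02 = 49.
Require 19.75ⁿ ≥ 49 ÷ (1/599) = 29351.
19.75³ = 7703.734375 falls short of 29351 but 19.75⁴ = 38950081/256 reaches it, so n = 4.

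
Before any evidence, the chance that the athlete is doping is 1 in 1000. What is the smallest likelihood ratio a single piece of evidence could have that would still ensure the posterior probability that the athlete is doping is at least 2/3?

Prior odds = 0.001/0.999 = 1/999.
Target odds = (2/3)/(1/3) = 2.
Required Bayes factor = 2 ÷ (1/999) = 1998.

1998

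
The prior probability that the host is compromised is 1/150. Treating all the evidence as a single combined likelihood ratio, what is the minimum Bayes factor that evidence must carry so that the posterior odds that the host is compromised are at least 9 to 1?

Prior odds = (1/150)/(149/150) = 1/149.
Target odds = 9.
Required Bayes factor = 9 ÷ (1/149) = 1341.

1341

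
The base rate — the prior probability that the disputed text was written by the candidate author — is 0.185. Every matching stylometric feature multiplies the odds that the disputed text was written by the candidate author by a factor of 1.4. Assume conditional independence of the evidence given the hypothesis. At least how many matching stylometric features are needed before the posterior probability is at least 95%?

14

Prior odds = 0.185/0.815 = 37/163.
Likelihood ratio per matching stylometric feature = 1.4.
Target posterior odds = 0.95/0.05 = 19.
Require 1.4ⁿ ≥ 19 ÷ (37/163) = 3097/37.
1.4¹³ ≈79.3715 falls short of 3097/37 but 1.4¹⁴ ≈111.12 reaches it, so n = 14.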